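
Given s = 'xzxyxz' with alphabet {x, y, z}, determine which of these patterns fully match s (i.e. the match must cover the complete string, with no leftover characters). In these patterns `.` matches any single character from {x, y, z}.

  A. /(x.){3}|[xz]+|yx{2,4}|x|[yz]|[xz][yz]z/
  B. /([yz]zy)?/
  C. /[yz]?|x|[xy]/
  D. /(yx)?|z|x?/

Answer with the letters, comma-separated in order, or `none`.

A

A → match
B → no match
C → no match
D → no match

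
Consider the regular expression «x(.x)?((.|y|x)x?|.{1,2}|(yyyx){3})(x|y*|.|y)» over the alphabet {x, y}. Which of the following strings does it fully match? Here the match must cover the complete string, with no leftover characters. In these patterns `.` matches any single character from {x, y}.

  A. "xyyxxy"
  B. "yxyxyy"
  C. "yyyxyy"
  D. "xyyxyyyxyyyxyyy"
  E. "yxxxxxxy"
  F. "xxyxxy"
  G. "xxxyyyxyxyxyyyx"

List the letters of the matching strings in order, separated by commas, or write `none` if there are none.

none

A. "xyyxxy" → no match
B. "yxyxyy" → no match — must start with "x"
C. "yyyxyy" → no match — must start with "x"
D → no match
E. "yxxxxxxy" → no match — must start with "x"
F. "xxyxxy" → no match
G → no match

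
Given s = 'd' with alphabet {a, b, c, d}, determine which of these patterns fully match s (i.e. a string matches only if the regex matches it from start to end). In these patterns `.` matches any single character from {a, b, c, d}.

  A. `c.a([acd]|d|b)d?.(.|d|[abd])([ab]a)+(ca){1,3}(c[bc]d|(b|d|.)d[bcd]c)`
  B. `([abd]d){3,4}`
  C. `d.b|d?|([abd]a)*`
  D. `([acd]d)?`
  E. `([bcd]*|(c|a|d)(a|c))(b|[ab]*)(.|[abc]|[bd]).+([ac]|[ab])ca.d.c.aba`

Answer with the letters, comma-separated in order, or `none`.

C

A → no match — must start with 'c'
B → no match
C → match
D → no match
E → no match — must end with 'aba'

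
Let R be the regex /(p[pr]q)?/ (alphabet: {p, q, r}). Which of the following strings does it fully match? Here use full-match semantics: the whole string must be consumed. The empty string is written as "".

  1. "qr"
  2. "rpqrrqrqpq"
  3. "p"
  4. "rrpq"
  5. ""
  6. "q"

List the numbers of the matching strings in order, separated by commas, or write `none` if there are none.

5

1 → no match
2 → no match
3 → no match
4 → no match
5 → match
6 → no match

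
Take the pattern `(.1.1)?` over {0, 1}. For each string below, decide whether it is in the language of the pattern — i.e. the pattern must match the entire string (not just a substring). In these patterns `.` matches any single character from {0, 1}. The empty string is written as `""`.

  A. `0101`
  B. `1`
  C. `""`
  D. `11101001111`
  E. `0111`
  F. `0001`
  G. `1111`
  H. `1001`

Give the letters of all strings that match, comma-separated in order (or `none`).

A, C, E, G

A → match
B → no match
C → match
D → no match
E → match
F → no match
G → match
H → no match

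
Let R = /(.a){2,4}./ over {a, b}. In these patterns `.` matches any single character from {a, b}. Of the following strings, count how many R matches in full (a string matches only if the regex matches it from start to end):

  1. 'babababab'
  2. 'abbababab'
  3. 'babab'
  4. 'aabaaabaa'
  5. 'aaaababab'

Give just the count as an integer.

1 → match
2 → no match
3 → match
4 → match
5 → match
Total matched: 4

4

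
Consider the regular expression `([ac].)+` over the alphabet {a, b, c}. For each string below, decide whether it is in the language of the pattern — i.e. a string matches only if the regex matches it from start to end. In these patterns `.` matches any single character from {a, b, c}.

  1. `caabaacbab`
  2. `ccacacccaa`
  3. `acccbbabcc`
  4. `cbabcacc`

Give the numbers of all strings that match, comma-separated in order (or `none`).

1 → match
2 → match
3 → no match
4 → match

1, 2, 4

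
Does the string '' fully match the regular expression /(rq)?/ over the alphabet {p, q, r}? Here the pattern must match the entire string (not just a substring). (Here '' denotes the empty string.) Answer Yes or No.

Yes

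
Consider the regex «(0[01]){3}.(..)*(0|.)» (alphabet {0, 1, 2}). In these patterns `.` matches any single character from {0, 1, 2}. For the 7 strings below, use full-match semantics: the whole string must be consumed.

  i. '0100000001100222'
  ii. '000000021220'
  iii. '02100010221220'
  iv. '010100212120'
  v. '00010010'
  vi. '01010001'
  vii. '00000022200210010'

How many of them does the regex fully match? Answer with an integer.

5

i → match
ii → match
iii → no match
iv → match
v → match
vi → match
vii → no match
Total matched: 5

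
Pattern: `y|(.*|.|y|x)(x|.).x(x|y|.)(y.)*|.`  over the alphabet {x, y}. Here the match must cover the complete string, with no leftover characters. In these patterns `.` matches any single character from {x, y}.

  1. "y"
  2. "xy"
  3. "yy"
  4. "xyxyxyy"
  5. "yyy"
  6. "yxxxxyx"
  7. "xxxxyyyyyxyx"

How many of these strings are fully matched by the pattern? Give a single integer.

3

1 → match
2 → no match
3 → no match
4 → no match
5 → no match
6 → match
7 → match
Total matched: 3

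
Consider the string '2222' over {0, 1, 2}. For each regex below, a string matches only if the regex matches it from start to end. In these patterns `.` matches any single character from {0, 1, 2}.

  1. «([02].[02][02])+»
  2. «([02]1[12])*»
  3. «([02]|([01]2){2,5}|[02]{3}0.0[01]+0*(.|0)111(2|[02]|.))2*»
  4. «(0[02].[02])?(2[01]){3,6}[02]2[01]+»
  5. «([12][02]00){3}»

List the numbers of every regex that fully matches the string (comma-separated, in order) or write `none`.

1, 3

1 → match
2 → no match
3 → match
4 → no match
5 → no match — must end with '00'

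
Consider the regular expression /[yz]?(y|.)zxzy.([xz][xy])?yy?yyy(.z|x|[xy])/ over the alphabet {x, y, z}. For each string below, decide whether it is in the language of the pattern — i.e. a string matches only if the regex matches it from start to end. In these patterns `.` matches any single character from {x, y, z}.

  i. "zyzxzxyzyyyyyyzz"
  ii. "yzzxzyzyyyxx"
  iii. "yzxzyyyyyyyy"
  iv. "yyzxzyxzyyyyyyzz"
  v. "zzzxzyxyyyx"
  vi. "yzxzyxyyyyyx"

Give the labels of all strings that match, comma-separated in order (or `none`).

iii, iv, vi

i → no match
ii → no match
iii → match
iv → match
v → no match
vi → match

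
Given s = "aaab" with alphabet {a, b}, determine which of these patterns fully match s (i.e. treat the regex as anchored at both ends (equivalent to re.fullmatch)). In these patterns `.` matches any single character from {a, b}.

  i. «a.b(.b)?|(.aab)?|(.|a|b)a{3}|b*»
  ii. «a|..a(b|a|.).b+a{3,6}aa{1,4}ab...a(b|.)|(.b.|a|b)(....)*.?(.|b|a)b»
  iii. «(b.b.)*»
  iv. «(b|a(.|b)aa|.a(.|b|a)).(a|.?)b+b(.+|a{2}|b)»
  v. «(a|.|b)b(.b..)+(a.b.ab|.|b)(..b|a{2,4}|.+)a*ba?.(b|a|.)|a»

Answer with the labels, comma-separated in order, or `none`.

i → match
ii → match
iii → no match
iv → no match
v → no match

i, ii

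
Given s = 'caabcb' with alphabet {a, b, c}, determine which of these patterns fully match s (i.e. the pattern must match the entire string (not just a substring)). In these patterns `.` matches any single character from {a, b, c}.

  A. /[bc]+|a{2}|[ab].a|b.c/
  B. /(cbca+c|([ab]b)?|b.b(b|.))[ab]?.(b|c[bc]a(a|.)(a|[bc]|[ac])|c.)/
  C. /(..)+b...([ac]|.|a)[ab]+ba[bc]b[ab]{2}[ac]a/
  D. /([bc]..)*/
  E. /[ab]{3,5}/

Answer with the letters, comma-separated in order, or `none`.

D

A → no match
B → no match
C → no match — must end with 'a'
D → match
E → no match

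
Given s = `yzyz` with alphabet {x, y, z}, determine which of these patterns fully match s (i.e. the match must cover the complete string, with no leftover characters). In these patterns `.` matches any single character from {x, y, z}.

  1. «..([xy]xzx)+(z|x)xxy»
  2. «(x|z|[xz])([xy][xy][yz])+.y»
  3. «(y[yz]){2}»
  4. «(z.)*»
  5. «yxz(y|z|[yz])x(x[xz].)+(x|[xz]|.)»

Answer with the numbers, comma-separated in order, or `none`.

1 → no match — must end with `xxy`
2 → no match — must end with `y`
3 → match
4 → no match
5 → no match — must start with `yxz`

3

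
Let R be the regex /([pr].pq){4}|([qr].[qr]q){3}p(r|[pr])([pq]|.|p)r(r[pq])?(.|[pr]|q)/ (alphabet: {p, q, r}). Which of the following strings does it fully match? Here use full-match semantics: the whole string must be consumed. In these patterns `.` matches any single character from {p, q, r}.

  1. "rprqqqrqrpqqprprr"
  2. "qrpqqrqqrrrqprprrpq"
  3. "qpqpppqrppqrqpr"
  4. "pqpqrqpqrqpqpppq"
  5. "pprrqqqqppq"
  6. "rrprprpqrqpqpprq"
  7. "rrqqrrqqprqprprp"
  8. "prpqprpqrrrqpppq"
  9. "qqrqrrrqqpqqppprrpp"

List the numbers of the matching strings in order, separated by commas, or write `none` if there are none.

1, 4, 9

1 → match
2 → no match
3 → no match
4 → match
5 → no match
6 → no match
7 → no match
8 → no match
9 → match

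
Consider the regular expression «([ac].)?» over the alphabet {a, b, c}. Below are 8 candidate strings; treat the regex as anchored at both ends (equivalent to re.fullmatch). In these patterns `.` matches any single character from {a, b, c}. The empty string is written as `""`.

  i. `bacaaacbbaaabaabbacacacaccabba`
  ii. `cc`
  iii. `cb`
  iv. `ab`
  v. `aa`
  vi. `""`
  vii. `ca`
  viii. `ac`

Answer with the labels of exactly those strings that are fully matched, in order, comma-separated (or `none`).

ii, iii, iv, v, vi, vii, viii

i → no match
ii → match
iii → match
iv → match
v → match
vi → match
vii → match
viii → match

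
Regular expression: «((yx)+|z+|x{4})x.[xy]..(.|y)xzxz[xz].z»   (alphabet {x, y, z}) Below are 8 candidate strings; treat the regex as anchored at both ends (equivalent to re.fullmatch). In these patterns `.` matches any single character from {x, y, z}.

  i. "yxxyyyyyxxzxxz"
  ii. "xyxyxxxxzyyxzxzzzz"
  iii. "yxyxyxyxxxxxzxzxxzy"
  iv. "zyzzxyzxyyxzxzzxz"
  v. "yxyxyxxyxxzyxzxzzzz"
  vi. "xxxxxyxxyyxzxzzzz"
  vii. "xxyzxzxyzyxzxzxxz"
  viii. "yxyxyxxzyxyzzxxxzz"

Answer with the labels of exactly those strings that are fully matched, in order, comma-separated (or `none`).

v, vi

i → no match
ii → no match
iii → no match — must end with "z"
iv → no match
v → match
vi → match
vii → no match
viii → no match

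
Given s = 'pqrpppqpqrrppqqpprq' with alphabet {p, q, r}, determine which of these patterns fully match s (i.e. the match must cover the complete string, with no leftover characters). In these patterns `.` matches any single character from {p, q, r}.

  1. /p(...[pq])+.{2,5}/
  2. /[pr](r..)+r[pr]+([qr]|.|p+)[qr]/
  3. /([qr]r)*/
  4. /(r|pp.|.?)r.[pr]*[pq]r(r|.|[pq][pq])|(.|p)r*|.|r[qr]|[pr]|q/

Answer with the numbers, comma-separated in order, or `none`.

1

1 → match
2 → no match
3 → no match
4 → no match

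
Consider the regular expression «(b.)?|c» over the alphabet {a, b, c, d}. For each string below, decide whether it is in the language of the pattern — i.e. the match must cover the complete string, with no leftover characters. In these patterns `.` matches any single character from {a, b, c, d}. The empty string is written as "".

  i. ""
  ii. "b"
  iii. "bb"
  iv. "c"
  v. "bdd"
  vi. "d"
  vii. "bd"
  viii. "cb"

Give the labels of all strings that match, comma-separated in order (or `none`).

i → match
ii → no match
iii → match
iv → match
v → no match
vi → no match
vii → match
viii → no match

i, iii, iv, vii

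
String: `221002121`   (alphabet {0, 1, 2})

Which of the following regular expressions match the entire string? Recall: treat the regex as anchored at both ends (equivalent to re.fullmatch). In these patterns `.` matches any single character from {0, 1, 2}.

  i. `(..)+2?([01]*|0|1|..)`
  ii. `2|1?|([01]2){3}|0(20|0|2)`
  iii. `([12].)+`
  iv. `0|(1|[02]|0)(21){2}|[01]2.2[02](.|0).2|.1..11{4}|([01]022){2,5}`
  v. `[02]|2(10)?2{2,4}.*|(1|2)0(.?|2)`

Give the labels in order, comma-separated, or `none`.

i → match
ii → no match
iii → no match
iv → no match
v → no match

i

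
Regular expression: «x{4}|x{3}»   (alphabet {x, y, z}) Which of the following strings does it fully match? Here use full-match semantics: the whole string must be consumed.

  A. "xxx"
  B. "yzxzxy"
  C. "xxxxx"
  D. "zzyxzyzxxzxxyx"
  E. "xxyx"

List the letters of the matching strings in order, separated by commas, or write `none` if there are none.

A

A → match
B → no match — must start with "x"
C → no match
D → no match — must start with "x"
E → no match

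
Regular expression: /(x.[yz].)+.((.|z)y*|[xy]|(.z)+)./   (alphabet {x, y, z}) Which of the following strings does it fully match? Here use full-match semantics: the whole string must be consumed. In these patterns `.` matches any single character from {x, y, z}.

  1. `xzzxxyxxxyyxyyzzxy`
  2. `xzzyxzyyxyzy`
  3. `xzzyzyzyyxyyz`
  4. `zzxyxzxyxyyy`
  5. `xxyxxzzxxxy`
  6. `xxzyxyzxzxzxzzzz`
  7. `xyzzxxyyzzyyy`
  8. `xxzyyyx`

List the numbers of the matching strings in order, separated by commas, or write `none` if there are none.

1 → no match
2 → match
3 → no match
4 → no match — must start with `x`
5 → match
6 → match
7 → match
8 → match

2, 5, 6, 7, 8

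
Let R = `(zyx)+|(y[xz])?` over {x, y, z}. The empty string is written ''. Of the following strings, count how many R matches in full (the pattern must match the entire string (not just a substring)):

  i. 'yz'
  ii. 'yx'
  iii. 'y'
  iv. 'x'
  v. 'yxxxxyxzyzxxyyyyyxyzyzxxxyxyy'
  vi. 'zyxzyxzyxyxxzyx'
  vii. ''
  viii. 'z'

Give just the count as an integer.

3

i → match
ii → match
iii → no match
iv → no match
v → no match
vi → no match
vii → match
viii → no match
Total matched: 3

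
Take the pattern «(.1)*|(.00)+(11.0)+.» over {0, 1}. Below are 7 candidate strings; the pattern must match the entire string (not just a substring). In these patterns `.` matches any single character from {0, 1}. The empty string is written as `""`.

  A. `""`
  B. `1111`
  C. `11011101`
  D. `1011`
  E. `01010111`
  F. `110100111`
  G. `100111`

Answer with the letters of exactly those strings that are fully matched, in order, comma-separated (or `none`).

A → match
B → match
C → match
D → no match
E → match
F → no match
G → no match

A, B, C, E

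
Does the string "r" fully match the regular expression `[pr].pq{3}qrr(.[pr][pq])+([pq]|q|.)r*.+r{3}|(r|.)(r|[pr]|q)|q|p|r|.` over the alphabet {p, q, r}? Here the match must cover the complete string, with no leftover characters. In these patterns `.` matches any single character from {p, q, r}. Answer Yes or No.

Yes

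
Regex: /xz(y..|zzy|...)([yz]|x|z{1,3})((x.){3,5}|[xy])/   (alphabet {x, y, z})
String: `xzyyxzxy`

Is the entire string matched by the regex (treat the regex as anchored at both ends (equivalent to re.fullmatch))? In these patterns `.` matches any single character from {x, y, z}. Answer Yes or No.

No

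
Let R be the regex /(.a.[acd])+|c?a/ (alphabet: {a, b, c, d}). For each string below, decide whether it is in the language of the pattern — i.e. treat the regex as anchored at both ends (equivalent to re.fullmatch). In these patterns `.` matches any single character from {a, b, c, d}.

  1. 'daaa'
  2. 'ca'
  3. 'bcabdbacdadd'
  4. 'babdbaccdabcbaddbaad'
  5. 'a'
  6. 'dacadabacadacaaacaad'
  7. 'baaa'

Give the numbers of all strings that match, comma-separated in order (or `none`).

1 → match
2 → match
3 → no match
4 → match
5 → match
6 → match
7 → match

1, 2, 4, 5, 6, 7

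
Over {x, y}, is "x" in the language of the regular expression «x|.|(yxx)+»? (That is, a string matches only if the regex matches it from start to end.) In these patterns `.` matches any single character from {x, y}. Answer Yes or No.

Yes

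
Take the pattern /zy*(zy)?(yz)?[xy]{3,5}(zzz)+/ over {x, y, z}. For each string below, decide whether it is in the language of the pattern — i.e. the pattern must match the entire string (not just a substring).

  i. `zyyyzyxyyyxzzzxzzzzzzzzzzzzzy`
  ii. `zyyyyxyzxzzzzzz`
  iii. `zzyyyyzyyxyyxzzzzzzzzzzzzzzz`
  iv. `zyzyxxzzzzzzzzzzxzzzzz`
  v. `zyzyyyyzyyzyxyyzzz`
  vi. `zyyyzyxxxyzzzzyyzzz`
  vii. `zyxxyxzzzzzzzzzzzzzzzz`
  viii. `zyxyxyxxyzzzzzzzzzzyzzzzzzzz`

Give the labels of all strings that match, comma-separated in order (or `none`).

i → no match — must end with `zzz`
ii → no match
iii → no match
iv → no match
v → no match
vi → no match
vii → no match
viii → no match

none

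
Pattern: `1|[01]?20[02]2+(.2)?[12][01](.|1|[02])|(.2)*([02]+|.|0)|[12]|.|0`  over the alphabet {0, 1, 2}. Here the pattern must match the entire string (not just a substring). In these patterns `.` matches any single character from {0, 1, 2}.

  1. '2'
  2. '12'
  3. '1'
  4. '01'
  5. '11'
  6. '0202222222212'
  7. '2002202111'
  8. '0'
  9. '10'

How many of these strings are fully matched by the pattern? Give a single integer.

5

1. '2' → match
2. '12' → no match
3. '1' → match
4. '01' → no match
5. '11' → no match
6 → match
7. '2002202111' → match
8. '0' → match
9. '10' → no match
Total matched: 5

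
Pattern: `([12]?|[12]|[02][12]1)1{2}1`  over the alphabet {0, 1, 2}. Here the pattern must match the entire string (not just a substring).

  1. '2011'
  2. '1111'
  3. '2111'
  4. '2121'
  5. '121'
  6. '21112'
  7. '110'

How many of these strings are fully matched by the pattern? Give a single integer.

1 → no match
2 → match
3 → match
4 → no match — must end with '11'
5 → no match — must end with '11'
6 → no match — must end with '11'
7 → no match — must end with '11'
Total matched: 2

2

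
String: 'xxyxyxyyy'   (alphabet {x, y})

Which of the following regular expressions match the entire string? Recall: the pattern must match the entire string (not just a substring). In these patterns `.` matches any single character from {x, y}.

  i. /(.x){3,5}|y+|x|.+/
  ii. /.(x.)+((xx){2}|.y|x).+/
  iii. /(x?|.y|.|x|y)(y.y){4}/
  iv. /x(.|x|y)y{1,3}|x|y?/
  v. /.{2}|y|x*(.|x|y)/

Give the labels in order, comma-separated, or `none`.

i, ii

i → match
ii → match
iii → no match
iv → no match
v → no match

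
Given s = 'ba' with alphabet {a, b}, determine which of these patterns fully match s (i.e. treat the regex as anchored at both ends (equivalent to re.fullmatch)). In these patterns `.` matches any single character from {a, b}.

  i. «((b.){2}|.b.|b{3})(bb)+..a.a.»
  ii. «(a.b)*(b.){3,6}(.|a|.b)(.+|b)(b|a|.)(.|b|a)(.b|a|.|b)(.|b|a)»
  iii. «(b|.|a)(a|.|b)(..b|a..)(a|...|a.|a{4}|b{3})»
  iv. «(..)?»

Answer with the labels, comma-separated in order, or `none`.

iv

i → no match
ii → no match
iii → no match
iv → match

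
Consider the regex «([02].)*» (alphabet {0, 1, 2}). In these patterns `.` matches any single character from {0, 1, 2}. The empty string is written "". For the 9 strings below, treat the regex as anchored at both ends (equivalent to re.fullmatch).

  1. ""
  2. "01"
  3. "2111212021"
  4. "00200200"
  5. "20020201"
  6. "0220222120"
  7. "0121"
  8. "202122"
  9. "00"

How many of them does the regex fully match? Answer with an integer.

1 → match
2 → match
3 → no match
4 → match
5 → match
6 → match
7 → match
8 → match
9 → match
Total matched: 8

8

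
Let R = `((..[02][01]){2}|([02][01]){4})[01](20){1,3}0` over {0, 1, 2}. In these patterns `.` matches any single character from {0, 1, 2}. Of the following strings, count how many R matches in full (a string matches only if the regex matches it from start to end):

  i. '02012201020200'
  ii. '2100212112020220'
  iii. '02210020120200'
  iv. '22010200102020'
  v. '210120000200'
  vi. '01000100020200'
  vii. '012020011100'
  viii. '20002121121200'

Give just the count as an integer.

i → match
ii → no match — must end with '200'
iii → match
iv → no match — must end with '200'
v → match
vi → match
vii → no match — must end with '200'
viii → no match
Total matched: 4

4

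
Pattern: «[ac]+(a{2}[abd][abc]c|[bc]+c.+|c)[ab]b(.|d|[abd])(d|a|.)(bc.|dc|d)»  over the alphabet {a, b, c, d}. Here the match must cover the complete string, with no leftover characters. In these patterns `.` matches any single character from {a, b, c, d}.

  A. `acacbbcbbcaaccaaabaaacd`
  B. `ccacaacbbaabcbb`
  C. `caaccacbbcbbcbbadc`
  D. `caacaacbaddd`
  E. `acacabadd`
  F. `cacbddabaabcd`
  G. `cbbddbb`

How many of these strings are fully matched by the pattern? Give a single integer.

1

A → no match
B → no match
C → no match
D. `caacaacbaddd` → no match
E. `acacabadd` → match
F → no match
G. `cbbddbb` → no match
Total matched: 1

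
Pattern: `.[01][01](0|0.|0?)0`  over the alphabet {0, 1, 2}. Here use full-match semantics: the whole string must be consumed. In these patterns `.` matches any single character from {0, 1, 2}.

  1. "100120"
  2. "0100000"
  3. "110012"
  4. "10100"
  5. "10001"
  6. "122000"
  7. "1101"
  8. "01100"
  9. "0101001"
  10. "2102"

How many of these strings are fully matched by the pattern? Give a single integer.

1 → no match
2 → no match
3 → no match — must end with "0"
4 → match
5 → no match — must end with "0"
6 → no match
7 → no match — must end with "0"
8 → match
9 → no match — must end with "0"
10 → no match — must end with "0"
Total matched: 2

2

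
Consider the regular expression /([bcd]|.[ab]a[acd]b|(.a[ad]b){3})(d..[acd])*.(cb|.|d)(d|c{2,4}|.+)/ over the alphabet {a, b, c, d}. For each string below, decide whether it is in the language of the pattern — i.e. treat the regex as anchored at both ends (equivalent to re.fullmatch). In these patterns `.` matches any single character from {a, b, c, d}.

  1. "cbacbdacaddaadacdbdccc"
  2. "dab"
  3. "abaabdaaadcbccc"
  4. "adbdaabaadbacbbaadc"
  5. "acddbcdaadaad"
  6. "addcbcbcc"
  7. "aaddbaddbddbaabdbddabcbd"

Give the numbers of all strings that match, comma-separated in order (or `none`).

1 → match
2 → no match
3 → match
4 → no match
5 → no match
6 → no match
7 → no match

1, 3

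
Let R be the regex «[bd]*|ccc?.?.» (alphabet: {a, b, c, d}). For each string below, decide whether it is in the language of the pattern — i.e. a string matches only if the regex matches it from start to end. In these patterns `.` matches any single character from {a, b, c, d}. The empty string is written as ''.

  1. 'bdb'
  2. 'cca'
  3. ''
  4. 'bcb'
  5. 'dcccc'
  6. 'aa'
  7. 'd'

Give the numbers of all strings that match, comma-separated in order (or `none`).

1, 2, 3, 7

1 → match
2 → match
3 → match
4 → no match
5 → no match
6 → no match
7 → match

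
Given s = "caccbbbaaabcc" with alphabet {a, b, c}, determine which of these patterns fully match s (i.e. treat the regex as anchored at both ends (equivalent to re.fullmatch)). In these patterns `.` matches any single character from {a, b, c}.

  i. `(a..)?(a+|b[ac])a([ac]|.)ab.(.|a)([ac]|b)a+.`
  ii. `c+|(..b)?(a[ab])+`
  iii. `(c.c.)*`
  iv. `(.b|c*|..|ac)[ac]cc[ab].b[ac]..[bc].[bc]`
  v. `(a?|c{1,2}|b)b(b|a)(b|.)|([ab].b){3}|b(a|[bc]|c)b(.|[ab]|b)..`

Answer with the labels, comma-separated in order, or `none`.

iv

i → no match
ii → no match
iii → no match
iv → match
v → no match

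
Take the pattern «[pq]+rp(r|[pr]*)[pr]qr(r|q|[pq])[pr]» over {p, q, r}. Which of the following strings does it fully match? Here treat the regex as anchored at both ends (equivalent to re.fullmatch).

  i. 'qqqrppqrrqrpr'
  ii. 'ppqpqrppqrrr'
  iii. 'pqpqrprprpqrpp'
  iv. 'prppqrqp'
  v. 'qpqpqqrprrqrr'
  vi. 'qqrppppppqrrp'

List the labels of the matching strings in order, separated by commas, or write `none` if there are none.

i → no match
ii → match
iii → match
iv → match
v → no match
vi → match

ii, iii, iv, vi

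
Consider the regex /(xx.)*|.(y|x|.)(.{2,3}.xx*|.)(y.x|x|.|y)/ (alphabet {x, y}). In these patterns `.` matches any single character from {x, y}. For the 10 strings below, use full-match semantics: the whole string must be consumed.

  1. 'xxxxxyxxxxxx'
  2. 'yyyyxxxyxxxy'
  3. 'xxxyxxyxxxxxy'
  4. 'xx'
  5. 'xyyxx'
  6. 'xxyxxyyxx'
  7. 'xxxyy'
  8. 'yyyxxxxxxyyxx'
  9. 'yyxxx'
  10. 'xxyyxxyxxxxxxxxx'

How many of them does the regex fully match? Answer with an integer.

1. 'xxxxxyxxxxxx' → match
2. 'yyyyxxxyxxxy' → no match
3 → no match
4. 'xx' → no match
5. 'xyyxx' → no match
6. 'xxyxxyyxx' → no match
7. 'xxxyy' → no match
8 → no match
9. 'yyxxx' → no match
10 → no match
Total matched: 1

1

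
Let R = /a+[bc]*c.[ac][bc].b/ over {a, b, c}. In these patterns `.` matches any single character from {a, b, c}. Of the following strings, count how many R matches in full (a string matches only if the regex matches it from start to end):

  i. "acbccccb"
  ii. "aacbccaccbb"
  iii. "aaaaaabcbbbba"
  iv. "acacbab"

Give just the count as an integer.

2

i → no match
ii → match
iii → no match — must end with "b"
iv → match
Total matched: 2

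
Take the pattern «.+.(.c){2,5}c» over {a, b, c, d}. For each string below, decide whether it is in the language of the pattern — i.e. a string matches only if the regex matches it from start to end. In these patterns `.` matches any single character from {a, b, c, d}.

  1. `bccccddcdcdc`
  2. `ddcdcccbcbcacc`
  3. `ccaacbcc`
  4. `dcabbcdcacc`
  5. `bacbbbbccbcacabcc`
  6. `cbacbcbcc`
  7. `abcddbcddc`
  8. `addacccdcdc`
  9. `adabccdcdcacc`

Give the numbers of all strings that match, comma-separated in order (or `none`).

1 → no match — must end with `cc`
2 → match
3 → match
4 → match
5 → no match
6 → match
7 → no match — must end with `cc`
8 → no match — must end with `cc`
9 → match

2, 3, 4, 6, 9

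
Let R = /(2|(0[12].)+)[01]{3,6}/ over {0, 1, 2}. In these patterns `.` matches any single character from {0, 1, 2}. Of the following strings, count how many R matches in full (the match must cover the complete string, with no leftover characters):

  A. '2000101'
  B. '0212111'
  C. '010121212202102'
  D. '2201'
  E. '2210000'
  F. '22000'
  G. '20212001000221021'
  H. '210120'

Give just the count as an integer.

1

A → match
B → no match
C → no match
D → no match
E → no match
F → no match
G → no match
H → no match
Total matched: 1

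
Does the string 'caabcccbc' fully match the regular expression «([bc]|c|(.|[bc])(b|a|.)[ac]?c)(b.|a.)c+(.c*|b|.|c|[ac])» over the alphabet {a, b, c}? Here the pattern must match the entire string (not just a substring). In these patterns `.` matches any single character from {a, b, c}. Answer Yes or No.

No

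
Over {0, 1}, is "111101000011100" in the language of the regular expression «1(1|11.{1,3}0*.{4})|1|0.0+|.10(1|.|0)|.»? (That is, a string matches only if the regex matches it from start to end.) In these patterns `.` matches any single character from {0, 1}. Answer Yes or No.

No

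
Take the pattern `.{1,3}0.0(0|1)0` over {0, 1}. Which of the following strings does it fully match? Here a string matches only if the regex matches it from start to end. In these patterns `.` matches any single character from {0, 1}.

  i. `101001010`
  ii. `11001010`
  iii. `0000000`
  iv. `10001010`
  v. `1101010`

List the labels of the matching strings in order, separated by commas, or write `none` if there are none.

ii, iii, iv, v

i → no match
ii → match
iii → match
iv → match
v → match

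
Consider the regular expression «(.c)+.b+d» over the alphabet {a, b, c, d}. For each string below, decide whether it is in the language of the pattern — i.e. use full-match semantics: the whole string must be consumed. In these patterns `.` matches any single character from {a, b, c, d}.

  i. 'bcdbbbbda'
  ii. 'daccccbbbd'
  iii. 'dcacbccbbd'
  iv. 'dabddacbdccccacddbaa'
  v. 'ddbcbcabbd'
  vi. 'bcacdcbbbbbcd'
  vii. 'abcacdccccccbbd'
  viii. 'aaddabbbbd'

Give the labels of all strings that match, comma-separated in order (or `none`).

i → no match — must end with 'bd'
ii → no match
iii → match
iv → no match — must end with 'bd'
v → no match
vi → no match — must end with 'bd'
vii → no match
viii → no match

iii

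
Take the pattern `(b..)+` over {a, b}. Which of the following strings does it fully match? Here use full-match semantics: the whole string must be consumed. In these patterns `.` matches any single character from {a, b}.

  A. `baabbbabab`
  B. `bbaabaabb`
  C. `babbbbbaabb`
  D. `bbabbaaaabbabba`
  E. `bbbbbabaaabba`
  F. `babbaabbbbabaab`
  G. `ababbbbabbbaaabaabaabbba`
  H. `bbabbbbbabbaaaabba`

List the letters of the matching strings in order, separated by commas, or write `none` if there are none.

A → no match
B → no match
C → no match
D → no match
E → no match
F → no match
G → no match — must start with `b`
H → no match

none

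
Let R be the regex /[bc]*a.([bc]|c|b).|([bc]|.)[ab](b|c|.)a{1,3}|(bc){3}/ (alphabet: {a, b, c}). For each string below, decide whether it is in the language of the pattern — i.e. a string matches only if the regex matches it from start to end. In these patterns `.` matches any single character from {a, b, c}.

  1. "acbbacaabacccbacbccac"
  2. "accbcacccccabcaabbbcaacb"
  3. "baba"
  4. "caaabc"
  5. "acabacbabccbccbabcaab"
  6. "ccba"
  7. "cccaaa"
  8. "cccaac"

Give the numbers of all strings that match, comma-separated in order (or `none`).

3

1 → no match
2 → no match
3 → match
4 → no match
5 → no match
6 → no match
7 → no match
8 → no match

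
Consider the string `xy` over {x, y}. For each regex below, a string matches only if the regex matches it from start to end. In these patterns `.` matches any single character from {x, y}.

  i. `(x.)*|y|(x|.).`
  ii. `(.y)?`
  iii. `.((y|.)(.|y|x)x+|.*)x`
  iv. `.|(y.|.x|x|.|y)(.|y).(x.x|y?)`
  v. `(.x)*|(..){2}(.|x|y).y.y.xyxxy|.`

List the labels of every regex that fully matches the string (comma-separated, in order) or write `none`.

i → match
ii → match
iii → no match — must end with `x`
iv → no match
v → no match

i, ii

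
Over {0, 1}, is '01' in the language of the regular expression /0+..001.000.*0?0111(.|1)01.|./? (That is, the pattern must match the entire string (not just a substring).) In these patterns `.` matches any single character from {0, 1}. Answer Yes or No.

No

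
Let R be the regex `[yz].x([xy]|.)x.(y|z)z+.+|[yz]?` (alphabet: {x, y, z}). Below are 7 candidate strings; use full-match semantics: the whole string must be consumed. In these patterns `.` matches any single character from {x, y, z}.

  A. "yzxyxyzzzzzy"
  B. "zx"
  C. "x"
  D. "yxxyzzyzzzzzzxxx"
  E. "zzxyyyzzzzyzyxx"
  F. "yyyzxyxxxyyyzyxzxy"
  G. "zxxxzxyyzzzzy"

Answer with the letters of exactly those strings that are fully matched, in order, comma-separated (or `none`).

A → match
B → no match
C → no match
D → no match
E → no match
F → no match
G → no match

A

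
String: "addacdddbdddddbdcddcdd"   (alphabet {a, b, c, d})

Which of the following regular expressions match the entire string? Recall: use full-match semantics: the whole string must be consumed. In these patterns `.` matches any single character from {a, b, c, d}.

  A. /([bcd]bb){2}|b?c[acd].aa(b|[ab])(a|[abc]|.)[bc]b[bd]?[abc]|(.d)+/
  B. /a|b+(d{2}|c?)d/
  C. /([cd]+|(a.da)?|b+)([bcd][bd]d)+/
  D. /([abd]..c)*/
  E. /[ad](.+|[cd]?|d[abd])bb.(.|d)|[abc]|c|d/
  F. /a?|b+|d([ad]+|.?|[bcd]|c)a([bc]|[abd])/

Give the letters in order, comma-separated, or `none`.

C

A → no match
B → no match
C → match
D → no match
E → no match
F → no match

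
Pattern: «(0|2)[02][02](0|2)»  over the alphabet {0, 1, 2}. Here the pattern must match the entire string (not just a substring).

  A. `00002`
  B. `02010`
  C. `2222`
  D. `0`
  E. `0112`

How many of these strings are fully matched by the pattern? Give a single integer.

A. `00002` → no match
B. `02010` → no match
C. `2222` → match
D. `0` → no match
E. `0112` → no match
Total matched: 1

1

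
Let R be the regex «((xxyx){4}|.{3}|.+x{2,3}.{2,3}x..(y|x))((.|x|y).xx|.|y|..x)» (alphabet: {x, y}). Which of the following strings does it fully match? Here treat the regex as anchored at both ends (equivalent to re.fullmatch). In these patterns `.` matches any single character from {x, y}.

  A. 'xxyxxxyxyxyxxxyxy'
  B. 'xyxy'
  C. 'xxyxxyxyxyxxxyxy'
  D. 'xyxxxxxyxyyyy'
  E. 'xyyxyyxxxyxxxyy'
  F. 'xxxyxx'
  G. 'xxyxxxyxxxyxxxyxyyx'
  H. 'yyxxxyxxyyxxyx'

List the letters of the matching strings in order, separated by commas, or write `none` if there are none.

B, D, E, F, G, H

A → no match
B → match
C → no match
D → match
E → match
F → match
G → match
H → match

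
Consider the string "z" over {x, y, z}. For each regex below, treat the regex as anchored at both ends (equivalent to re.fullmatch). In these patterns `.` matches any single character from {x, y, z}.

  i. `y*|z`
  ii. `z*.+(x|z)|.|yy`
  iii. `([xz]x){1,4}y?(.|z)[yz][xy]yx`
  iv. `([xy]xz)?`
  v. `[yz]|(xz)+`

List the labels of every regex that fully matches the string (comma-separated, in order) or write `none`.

i → match
ii → match
iii → no match — must end with "yx"
iv → no match
v → match

i, ii, v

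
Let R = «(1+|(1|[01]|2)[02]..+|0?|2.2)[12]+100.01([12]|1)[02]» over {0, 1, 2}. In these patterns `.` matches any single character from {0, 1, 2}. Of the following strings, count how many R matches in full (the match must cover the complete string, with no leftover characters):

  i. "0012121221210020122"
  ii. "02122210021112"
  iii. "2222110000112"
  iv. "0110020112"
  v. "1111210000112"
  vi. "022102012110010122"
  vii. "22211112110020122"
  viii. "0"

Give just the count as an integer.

6

i → match
ii → no match
iii → match
iv → match
v → match
vi → match
vii → match
viii → no match
Total matched: 6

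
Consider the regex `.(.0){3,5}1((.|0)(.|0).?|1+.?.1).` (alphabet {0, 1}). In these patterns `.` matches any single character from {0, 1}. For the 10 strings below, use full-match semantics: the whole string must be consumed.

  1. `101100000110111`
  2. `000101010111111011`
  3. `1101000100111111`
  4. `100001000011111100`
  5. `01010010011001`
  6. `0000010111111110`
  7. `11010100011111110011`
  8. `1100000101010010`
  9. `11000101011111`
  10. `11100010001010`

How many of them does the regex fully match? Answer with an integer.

1 → no match
2 → match
3 → no match
4 → no match
5 → no match
6 → match
7 → match
8 → match
9 → match
10 → no match
Total matched: 5

5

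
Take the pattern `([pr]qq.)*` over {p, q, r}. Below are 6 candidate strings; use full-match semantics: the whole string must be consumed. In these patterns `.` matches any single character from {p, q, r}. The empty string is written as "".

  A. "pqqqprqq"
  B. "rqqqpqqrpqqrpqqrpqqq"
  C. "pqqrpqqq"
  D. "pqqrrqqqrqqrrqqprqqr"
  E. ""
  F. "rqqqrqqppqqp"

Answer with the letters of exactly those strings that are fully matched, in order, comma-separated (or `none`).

B, C, D, E, F

A → no match
B → match
C → match
D → match
E → match
F → match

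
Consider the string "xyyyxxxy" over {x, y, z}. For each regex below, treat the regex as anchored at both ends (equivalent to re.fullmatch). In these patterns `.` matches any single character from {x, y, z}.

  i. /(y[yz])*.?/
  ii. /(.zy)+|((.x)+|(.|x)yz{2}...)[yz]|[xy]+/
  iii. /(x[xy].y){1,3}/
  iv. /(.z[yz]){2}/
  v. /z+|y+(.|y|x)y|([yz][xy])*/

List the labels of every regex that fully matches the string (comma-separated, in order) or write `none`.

ii, iii

i → no match
ii → match
iii → match
iv → no match
v → no match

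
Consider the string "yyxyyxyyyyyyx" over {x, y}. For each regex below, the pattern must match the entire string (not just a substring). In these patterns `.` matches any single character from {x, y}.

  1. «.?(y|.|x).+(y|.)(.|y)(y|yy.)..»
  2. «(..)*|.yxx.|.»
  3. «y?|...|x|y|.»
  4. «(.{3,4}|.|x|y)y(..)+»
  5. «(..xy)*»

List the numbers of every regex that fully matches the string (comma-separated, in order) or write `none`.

1 → match
2 → no match
3 → no match
4 → match
5 → no match

1, 4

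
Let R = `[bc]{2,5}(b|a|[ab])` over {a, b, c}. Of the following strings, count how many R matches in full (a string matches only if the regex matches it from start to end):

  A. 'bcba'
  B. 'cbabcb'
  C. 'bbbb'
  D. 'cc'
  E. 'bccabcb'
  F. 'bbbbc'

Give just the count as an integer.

2

A → match
B → no match
C → match
D → no match
E → no match
F → no match
Total matched: 2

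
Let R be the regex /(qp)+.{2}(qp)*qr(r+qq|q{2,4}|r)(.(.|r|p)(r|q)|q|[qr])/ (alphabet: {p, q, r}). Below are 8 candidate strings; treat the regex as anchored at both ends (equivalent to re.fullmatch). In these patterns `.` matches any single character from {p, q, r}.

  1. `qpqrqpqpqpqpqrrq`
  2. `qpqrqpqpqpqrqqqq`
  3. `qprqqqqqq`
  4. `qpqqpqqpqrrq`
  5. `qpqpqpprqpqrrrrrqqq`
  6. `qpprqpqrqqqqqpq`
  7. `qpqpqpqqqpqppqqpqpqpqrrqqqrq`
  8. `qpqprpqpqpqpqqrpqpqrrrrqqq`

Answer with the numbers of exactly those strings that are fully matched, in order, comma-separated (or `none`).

1 → match
2 → match
3. `qprqqqqqq` → no match
4. `qpqqpqqpqrrq` → no match
5 → match
6 → match
7 → no match
8 → no match

1, 2, 5, 6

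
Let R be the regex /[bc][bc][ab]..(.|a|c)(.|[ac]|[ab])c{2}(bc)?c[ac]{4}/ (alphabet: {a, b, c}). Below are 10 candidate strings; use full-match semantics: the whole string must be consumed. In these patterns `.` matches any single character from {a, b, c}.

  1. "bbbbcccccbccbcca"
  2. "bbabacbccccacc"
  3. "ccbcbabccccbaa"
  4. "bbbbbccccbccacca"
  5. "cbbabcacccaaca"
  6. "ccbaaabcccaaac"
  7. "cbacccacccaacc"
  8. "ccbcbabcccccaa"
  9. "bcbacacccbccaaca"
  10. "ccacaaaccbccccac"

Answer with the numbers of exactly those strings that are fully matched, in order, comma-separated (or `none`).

2, 4, 5, 6, 7, 8, 9, 10

1 → no match
2 → match
3 → no match
4 → match
5 → match
6 → match
7 → match
8 → match
9 → match
10 → match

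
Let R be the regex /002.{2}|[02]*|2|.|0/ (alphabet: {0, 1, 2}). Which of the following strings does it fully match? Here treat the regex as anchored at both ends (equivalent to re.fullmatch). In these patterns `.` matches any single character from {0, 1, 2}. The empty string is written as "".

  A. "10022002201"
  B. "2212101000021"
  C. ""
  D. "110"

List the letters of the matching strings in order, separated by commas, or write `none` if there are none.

A → no match
B → no match
C → match
D → no match

C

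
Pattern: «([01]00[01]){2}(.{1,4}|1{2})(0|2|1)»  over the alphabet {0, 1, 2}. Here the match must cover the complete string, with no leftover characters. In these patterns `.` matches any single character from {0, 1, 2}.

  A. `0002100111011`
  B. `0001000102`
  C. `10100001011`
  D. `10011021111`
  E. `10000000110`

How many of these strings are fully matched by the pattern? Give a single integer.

A → no match
B → match
C → no match
D → no match
E → match
Total matched: 2

2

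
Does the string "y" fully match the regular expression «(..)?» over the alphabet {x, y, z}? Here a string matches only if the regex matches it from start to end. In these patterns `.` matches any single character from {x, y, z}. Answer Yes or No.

No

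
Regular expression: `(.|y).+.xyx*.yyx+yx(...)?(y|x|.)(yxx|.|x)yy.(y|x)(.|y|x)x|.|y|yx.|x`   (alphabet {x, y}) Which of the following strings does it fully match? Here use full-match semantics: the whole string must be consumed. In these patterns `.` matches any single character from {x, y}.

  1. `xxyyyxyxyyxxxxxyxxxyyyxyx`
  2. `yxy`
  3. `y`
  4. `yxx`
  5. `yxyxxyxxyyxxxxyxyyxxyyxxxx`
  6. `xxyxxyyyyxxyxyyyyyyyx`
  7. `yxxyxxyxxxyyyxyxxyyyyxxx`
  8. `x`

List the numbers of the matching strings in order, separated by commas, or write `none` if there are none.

1, 2, 3, 4, 5, 6, 7, 8

1 → match
2 → match
3 → match
4 → match
5 → match
6 → match
7 → match
8 → match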